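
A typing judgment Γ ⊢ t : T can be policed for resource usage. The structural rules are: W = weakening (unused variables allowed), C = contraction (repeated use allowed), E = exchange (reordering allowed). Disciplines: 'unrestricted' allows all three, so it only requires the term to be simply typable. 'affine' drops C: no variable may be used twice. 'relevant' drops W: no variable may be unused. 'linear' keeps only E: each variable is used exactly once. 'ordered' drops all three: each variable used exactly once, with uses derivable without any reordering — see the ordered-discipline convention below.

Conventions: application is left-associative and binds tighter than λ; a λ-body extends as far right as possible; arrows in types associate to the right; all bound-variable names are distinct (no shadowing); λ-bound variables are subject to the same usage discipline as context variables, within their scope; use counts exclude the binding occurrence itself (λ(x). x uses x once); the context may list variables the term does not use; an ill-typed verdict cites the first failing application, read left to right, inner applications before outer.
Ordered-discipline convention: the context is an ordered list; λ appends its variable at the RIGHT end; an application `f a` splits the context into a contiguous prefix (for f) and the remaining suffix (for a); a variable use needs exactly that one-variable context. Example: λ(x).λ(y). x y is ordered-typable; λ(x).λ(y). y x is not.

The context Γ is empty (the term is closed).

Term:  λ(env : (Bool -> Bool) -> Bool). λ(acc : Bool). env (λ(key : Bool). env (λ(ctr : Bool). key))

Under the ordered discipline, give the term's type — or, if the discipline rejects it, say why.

not well-typed under ordered — uses contraction: env ×2; acc, ctr left unused
counts: env (λ-bound): 2, acc (λ-bound): 0, key (λ-bound): 1, ctr (λ-bound): 0
order of uses: env, env, key
typing: well-typed — term : ((Bool -> Bool) -> Bool) -> Bool -> Bool
per-discipline verdicts: ordered ✗ · linear ✗ · affine ✗ · relevant ✗ · unrestricted ✓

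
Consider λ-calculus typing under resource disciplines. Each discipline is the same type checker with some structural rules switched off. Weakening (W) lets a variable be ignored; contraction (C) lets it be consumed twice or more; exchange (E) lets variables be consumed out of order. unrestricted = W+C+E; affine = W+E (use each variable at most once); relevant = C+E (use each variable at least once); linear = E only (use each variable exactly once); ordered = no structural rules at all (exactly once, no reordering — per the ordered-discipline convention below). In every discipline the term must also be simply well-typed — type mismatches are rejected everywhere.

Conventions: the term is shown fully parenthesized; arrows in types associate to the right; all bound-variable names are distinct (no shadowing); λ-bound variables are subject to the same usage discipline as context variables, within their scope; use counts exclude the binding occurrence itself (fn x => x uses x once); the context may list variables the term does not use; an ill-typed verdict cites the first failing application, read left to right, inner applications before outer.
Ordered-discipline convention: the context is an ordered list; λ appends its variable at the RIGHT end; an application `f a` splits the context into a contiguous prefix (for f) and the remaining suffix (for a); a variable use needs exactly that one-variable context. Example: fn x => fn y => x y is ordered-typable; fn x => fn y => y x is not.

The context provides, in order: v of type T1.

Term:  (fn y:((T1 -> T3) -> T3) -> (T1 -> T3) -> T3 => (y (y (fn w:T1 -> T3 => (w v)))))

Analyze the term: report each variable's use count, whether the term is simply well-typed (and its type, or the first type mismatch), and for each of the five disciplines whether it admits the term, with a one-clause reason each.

variable uses: v: 1×; y (bound): 2×; w (bound): 1×
left-to-right use order: y, y, w, v
typing: well-typed at (((T1 -> T3) -> T3) -> (T1 -> T3) -> T3) -> (T1 -> T3) -> T3
ordered: ✗, y ×2 used more than once (contraction)
linear: ✗, y ×2 used more than once (contraction)
affine: ✗, y ×2 used more than once (contraction)
relevant: ✓, every one of v, y, w appears
unrestricted: ✓, well-typed at (((T1 -> T3) -> T3) -> (T1 -> T3) -> T3) -> (T1 -> T3) -> T3; no restrictions here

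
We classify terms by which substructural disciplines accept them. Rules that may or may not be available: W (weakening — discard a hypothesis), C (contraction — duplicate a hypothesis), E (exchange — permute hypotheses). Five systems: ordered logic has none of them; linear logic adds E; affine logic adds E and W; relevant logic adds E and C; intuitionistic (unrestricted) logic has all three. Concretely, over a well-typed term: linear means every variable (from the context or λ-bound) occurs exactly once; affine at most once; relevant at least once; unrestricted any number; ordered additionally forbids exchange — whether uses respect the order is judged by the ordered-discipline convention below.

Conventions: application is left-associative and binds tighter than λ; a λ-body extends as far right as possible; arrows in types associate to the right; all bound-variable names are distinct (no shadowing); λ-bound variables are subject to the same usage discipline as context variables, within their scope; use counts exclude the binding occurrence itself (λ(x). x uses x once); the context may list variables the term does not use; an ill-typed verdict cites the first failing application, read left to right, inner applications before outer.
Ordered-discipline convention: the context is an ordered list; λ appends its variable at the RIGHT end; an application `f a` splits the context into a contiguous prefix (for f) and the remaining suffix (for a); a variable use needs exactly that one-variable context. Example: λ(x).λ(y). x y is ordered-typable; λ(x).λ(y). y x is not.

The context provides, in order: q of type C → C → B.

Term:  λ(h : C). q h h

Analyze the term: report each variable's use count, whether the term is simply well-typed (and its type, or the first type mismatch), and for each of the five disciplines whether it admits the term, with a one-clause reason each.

usage: q=1, h (λ-bound)=2
left-to-right use order: q, h, h
typing: the term checks, with type C → B
ordered ✗ (uses contraction: h ×2)
linear ✗ (uses contraction: h ×2)
affine ✗ (uses contraction: h ×2)
relevant ✓ (every one of q, h appears)
unrestricted ✓ (typability at C → B is all that's needed)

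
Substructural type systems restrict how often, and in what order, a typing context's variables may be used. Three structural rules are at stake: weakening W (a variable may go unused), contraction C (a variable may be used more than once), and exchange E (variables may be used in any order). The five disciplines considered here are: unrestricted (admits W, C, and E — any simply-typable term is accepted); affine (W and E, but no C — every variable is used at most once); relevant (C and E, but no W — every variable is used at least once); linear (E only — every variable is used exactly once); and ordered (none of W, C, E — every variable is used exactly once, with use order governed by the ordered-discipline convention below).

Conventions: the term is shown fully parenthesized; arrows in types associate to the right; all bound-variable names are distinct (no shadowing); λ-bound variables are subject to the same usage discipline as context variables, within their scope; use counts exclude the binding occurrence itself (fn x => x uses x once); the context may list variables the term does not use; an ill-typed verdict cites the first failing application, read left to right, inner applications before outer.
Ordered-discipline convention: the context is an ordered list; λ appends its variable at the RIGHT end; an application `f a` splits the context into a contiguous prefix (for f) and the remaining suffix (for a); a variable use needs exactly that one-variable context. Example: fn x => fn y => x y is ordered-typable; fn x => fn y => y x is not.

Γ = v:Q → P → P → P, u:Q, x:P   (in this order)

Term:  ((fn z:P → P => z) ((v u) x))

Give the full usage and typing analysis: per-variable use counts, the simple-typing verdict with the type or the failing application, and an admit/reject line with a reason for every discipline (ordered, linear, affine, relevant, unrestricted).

use counts: v: 1×; u: 1×; x: 1×; z [bound]: 1×
order of uses: z, v, u, x
typing: well-typed at P → P
ordered: ✓ — single-use (v, u, x, z), ordered derivation ok
linear: ✓ — each of v, u, x, z used exactly once
affine: ✓ — at most one use each (v, u, x, z)
relevant: ✓ — at least one use each (v, u, x, z)
unrestricted: ✓ — simply typable at P → P; W, C, E all held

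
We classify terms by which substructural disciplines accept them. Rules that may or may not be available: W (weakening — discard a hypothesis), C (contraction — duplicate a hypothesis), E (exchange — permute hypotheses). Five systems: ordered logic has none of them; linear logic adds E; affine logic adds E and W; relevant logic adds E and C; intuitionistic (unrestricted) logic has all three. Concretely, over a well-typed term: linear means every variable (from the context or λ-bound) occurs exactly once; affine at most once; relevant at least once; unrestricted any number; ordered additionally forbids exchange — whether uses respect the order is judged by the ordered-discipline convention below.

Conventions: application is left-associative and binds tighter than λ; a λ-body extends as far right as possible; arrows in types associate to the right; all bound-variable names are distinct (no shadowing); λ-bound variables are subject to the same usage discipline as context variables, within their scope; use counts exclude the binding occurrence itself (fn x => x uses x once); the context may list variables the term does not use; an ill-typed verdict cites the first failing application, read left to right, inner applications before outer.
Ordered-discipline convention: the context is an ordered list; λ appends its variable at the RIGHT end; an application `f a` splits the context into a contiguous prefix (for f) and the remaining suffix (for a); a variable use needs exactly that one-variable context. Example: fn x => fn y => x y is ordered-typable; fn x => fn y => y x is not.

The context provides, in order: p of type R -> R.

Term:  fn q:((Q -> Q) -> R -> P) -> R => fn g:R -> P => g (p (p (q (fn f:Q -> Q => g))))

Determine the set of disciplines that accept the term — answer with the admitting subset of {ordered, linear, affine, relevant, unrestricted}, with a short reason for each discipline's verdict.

admitted by: unrestricted
usage: p ×2, q (λ-bound) ×1, g (λ-bound) ×2, f (λ-bound) ×0
order of uses: g, p, p, q, g
typing: well-typed at (((Q -> Q) -> R -> P) -> R) -> (R -> P) -> P
ordered ✗ (p ×2, g ×2 used more than once (contraction); unused: f — weakening required)
linear ✗ (p ×2, g ×2 used more than once (contraction); unused: f — weakening required)
affine ✗ (p ×2, g ×2 used more than once (contraction))
relevant ✗ (unused: f — weakening required)
unrestricted ✓ (type-checks ((((Q -> Q) -> R -> P) -> R) -> (R -> P) -> P) and nothing is barred)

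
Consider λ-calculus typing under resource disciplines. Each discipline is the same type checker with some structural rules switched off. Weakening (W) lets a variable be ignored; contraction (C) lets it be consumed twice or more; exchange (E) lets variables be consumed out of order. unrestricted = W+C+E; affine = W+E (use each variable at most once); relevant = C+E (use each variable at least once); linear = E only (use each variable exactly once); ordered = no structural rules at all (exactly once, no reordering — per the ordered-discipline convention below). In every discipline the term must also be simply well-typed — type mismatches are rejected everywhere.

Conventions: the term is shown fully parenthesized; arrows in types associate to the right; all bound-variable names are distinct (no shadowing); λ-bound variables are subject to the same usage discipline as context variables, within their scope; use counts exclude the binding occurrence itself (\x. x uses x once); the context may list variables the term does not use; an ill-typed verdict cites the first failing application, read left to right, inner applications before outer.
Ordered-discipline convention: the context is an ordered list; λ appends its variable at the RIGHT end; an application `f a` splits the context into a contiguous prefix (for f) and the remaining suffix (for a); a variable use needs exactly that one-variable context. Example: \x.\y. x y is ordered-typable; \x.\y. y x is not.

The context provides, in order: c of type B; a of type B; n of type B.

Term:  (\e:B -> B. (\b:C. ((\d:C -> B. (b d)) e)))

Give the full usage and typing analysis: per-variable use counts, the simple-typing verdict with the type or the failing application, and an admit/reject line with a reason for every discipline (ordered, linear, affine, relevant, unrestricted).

use counts: c=0, a=0, n=0, e (bound)=1, b (bound)=1, d (bound)=1
left-to-right use order: b, d, e
typing: ill-typed: non-arrow in function slot: C
ordered ✗ (the type mismatch rejects it)
linear ✗ (not simply typable)
affine ✗ (fails simple typing)
relevant ✗ (a type mismatch blocks all five)
unrestricted ✗ (the type mismatch rejects it)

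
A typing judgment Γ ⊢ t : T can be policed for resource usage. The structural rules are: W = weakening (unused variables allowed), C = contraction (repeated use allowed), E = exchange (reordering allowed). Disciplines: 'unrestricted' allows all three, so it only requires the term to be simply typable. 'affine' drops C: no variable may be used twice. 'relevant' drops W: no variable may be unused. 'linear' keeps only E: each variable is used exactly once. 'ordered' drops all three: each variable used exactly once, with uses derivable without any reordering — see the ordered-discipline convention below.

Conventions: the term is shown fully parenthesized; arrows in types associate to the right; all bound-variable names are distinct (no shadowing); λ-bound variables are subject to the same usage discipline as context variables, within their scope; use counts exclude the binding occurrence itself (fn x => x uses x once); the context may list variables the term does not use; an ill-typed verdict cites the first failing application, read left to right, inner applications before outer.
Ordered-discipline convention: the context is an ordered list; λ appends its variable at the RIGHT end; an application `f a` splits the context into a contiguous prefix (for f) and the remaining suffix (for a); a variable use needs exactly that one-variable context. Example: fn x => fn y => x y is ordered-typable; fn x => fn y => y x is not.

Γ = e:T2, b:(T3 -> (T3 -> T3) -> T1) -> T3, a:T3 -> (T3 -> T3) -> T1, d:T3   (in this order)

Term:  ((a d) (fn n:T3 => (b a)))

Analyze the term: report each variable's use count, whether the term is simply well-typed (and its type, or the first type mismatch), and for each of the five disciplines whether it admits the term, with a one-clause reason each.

usage: e: 0, b: 1, a: 2, d: 1, n (λ-bound): 0
uses in reading order: a, d, b, a
typing: ✓ — T1
ordered: ✗, needs contraction — a ×2; needs weakening: e, n unused
linear: ✗, needs contraction — a ×2; needs weakening: e, n unused
affine: ✗, needs contraction — a ×2
relevant: ✗, needs weakening: e, n unused
unrestricted: ✓, typability at T1 is all that's needed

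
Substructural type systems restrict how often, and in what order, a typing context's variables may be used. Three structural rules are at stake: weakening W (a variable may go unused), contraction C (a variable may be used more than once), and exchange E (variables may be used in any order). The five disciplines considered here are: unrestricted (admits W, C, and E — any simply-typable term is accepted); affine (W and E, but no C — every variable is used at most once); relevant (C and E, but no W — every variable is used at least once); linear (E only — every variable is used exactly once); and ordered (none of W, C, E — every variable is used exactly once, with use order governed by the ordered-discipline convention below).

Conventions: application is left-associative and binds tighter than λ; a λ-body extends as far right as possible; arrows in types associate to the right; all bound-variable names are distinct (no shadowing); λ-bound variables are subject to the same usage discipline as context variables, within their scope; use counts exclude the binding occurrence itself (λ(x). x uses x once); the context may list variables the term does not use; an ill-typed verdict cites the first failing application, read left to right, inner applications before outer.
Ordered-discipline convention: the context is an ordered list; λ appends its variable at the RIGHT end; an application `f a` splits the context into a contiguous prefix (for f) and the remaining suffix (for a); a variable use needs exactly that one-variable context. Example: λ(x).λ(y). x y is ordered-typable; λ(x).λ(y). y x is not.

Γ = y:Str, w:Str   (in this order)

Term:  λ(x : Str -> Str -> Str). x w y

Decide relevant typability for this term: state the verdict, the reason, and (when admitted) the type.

yes — y, w, x: all used, weakening unneeded; term : (Str -> Str -> Str) -> Str
counts: y=1; w=1; x (bound)=1
use order (left to right): x, w, y
typing: the term checks, with type (Str -> Str -> Str) -> Str
per-discipline verdicts: ordered ✗ · linear ✓ · affine ✓ · relevant ✓ · unrestricted ✓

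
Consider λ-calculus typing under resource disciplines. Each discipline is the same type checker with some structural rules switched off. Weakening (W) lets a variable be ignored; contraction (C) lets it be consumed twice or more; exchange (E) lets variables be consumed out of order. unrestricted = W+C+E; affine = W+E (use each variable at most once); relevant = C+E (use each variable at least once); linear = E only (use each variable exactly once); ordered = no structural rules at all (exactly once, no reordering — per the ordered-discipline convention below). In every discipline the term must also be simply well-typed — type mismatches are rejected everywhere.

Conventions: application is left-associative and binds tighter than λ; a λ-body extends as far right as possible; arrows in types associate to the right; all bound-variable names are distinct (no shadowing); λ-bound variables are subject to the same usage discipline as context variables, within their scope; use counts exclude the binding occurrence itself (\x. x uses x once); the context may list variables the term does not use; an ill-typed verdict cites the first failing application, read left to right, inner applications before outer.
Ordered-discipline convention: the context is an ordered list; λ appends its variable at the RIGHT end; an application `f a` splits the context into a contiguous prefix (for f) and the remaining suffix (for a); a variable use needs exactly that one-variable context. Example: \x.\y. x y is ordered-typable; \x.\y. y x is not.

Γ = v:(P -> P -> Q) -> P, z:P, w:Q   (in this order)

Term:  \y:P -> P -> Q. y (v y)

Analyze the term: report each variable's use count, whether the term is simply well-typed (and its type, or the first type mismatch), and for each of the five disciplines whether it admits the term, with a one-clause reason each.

use counts: v=1, z=0, w=0, y (bound)=2
uses in reading order: y, v, y
typing: well-typed at (P -> P -> Q) -> P -> Q
ordered ✗ (needs contraction — y ×2; z, w never used (weakening))
linear ✗ (needs contraction — y ×2; z, w never used (weakening))
affine ✗ (needs contraction — y ×2)
relevant ✗ (z, w never used (weakening))
unrestricted ✓ (type-checks ((P -> P -> Q) -> P -> Q) and nothing is barred)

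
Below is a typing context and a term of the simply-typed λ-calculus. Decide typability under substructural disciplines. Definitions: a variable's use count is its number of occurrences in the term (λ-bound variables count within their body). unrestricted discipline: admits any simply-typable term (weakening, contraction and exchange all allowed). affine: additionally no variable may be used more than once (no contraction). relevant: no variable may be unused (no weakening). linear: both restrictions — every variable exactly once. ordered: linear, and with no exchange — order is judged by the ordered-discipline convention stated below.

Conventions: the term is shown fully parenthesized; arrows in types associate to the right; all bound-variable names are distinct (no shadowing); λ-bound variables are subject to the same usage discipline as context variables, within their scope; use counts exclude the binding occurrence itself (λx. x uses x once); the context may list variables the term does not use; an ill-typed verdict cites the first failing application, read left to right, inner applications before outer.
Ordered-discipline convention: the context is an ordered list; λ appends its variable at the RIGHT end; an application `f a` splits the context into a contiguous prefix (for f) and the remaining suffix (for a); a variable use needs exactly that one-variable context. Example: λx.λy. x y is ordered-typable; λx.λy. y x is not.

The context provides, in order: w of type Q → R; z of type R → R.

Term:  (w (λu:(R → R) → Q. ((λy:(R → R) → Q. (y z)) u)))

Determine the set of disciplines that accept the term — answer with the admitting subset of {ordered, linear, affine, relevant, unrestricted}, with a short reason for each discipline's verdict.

admitted in: none
counts: w ×1; z ×1; u (bound) ×1; y (bound) ×1
use order (left to right): w, y, z, u
typing: ill-typed: argument of type ((R → R) → Q) → Q where Q is required
ordered: ✗ — the type mismatch rejects it
linear: ✗ — not simply typable
affine: ✗ — fails simple typing
relevant: ✗ — a type mismatch blocks all five
unrestricted: ✗ — the type mismatch rejects it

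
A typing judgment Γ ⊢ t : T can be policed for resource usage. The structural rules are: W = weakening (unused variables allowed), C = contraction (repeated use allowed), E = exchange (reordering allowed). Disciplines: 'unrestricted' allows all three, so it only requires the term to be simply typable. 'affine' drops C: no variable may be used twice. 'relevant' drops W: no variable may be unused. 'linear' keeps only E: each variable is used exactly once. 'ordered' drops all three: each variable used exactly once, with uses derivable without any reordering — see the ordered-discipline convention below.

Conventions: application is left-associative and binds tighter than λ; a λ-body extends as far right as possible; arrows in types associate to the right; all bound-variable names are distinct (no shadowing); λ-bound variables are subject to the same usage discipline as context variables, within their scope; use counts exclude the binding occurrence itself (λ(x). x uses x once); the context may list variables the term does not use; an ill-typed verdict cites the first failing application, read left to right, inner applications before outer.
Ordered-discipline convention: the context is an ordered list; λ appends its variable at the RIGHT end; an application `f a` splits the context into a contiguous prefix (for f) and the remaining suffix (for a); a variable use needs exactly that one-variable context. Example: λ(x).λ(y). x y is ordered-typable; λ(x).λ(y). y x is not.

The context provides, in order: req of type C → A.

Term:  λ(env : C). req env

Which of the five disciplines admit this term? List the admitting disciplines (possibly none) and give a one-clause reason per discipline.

admitted by: ordered, linear, affine, relevant, unrestricted
use counts: req: 1×; env [bound]: 1×
uses in reading order: req, env
typing: well-typed — term : C → A
ordered ✓ (one use each (req, env); ordered split holds)
linear ✓ (req, env: one use apiece)
affine ✓ (no duplicate uses among req, env)
relevant ✓ (at least one use each (req, env))
unrestricted ✓ (well-typed at C → A; no restrictions here)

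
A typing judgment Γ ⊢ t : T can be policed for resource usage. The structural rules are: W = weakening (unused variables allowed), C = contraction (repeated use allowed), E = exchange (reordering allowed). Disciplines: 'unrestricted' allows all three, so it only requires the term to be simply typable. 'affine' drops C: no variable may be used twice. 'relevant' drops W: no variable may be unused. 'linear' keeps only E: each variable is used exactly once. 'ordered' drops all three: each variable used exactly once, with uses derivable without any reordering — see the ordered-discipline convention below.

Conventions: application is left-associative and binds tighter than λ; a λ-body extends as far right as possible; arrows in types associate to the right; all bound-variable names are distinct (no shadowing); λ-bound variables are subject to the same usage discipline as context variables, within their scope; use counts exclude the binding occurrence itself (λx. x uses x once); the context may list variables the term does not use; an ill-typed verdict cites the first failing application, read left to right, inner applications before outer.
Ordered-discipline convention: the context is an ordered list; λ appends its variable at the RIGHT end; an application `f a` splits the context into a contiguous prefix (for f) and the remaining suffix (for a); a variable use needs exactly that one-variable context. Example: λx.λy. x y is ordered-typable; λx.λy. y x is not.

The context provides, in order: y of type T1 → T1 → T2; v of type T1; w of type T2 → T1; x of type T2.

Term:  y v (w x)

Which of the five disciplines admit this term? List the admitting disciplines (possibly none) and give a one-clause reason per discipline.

admitted in: ordered, linear, affine, relevant, unrestricted
variable uses: y: 1; v: 1; w: 1; x: 1
left-to-right use order: y, v, w, x
typing: well-typed — term : T2
ordered: ✓ — y, v, w, x once each; derivable with no W/C/E
linear: ✓ — single use per variable (y, v, w, x)
affine: ✓ — no duplicate uses among y, v, w, x
relevant: ✓ — none of y, v, w, x goes unused
unrestricted: ✓ — simply typable at T2; W, C, E all held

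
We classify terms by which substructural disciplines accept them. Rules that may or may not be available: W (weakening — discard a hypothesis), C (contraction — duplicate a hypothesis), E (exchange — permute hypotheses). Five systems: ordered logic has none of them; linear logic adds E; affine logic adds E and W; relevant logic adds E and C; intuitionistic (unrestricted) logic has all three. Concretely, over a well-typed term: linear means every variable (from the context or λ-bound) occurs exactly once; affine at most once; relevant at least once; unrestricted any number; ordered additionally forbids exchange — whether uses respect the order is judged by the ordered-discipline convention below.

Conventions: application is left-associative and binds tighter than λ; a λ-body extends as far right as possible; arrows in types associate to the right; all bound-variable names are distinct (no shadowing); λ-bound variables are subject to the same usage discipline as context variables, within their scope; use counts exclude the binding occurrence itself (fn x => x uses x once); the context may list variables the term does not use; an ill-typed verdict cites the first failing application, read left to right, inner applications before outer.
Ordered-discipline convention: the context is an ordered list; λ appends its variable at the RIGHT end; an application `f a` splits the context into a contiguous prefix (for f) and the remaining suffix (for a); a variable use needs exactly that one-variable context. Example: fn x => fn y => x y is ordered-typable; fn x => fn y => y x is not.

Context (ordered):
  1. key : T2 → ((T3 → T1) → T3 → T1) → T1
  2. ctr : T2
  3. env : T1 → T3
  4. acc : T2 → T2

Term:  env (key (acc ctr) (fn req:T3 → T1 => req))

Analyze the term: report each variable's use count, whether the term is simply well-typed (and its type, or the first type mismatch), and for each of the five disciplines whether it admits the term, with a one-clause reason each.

use counts: key: 1×; ctr: 1×; env: 1×; acc: 1×; req (λ-bound): 1×
use order (left to right): env, key, acc, ctr, req
typing: well-typed at T3
ordered: ✗ — no ordered split (uses run env, key, acc, ctr, req)
linear: ✓ — key, ctr, env, acc, req: one use apiece
affine: ✓ — at most one use each (key, ctr, env, acc, req)
relevant: ✓ — at least one use each (key, ctr, env, acc, req)
unrestricted: ✓ — typability at T3 is all that's needed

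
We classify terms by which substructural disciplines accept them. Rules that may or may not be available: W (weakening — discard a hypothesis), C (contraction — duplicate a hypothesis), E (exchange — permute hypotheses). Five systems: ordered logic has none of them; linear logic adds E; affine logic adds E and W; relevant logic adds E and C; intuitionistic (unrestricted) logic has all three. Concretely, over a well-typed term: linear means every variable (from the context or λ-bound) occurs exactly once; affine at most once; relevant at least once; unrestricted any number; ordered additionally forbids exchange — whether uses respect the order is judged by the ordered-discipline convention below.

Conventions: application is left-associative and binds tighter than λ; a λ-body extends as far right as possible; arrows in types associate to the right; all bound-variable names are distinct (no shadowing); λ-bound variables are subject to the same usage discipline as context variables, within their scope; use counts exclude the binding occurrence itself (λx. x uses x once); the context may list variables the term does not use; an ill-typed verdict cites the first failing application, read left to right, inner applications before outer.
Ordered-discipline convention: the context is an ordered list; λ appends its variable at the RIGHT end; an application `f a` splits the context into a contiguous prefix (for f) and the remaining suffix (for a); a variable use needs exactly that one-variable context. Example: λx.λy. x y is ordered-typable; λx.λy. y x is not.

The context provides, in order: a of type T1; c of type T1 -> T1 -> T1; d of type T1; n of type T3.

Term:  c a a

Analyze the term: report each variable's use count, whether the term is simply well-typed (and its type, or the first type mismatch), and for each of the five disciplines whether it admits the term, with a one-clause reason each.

use counts: a: 2, c: 1, d: 0, n: 0
use order (left to right): c, a, a
typing: well-typed — term : T1
ordered: ✗, repeated use of a ×2; d, n never used (weakening)
linear: ✗, repeated use of a ×2; d, n never used (weakening)
affine: ✗, repeated use of a ×2
relevant: ✗, d, n never used (weakening)
unrestricted: ✓, well-typed at T1; no restrictions here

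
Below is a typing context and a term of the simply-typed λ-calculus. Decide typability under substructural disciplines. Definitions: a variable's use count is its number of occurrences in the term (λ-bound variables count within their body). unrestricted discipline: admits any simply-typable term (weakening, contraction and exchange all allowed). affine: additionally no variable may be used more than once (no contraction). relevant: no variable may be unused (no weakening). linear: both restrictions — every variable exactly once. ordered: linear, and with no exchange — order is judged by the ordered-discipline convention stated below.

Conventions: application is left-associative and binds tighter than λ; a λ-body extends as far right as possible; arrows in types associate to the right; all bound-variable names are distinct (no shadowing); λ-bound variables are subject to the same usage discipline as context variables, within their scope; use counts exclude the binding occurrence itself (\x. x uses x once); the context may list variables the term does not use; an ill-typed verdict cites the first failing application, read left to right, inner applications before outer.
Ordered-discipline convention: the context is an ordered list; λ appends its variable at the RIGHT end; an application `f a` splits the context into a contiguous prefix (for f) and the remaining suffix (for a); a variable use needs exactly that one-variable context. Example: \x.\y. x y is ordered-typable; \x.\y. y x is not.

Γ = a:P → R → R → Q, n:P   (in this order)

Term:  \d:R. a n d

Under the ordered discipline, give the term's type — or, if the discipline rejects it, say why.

term : R → R → Q
usage: a ×1; n ×1; d (bound) ×1
left-to-right use order: a, n, d
typing: well-typed — term : R → R → Q
across the five disciplines: ordered ✓, linear ✓, affine ✓, relevant ✓, unrestricted ✓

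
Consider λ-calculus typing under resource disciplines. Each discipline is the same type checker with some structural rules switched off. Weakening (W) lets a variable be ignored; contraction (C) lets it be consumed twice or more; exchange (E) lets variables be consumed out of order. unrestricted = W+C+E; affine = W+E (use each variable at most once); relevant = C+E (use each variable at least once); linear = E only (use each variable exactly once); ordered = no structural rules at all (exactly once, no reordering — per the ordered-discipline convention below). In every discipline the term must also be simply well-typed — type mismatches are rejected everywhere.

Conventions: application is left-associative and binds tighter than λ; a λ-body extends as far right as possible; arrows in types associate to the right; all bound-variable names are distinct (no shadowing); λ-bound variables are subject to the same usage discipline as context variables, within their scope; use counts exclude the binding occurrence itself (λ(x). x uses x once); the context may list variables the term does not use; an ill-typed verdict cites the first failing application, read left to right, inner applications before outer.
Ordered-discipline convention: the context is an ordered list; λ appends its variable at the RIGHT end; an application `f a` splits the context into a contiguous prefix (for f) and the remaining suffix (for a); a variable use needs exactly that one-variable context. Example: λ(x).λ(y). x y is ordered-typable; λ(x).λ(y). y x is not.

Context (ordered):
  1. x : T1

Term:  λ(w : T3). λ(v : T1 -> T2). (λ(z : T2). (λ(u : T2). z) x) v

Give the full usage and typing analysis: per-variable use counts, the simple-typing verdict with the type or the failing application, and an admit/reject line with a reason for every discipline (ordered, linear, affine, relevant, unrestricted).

counts: x ×1; w (bound) ×0; v (bound) ×1; z (bound) ×1; u (bound) ×0
use order (left to right): z, x, v
typing: ill-typed: a function awaiting T2 gets T1
ordered ✗ (fails simple typing)
linear ✗ (a type mismatch blocks all five)
affine ✗ (the type mismatch rejects it)
relevant ✗ (not simply typable)
unrestricted ✗ (fails simple typing)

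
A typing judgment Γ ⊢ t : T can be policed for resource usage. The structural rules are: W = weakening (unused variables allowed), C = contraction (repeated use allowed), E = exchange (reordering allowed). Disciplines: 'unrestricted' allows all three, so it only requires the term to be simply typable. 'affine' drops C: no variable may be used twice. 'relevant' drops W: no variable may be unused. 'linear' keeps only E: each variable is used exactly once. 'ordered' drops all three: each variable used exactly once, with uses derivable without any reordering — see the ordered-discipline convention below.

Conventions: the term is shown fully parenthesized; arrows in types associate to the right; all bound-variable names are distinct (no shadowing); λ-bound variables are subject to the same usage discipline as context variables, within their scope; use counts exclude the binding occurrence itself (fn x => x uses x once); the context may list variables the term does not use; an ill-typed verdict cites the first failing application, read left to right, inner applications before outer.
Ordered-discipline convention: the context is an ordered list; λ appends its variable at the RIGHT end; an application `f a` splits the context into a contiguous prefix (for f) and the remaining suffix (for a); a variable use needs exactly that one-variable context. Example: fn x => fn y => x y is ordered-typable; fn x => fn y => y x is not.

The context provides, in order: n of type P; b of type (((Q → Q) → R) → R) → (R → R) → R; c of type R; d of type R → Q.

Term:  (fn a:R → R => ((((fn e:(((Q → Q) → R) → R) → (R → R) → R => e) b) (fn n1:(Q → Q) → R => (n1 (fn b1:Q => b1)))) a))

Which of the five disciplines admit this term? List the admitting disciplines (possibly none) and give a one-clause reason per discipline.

accepted by: affine, unrestricted
use counts: n ×0; b ×1; c ×0; d ×0; a [bound] ×1; e [bound] ×1; n1 [bound] ×1; b1 [bound] ×1
left-to-right use order: e, b, n1, b1, a
typing: the term checks, with type (R → R) → R
ordered: ✗ — n, c, d never used (weakening)
linear: ✗ — n, c, d never used (weakening)
affine: ✓ — no duplicate uses among n, b, c, d, a, e, n1, b1
relevant: ✗ — n, c, d never used (weakening)
unrestricted: ✓ — well-typed at (R → R) → R; no restrictions here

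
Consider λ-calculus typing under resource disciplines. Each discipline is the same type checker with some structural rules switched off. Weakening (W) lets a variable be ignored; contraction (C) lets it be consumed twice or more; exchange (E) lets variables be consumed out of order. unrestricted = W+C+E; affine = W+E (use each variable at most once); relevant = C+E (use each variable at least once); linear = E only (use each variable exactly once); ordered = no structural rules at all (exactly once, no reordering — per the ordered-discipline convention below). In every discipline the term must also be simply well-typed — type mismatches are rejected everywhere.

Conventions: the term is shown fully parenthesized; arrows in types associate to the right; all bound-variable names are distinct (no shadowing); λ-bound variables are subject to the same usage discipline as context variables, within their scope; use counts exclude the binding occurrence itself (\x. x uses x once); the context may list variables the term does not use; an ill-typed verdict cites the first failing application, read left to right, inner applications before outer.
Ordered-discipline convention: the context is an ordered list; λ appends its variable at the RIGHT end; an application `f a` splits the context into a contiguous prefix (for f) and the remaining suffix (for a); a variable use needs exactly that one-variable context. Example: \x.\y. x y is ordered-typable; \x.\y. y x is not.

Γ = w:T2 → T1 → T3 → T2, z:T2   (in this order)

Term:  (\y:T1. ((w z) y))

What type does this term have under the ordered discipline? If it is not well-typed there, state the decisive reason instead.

term : T1 → T3 → T2
variable uses: w=1, z=1, y [bound]=1
order of uses: w, z, y
typing: ✓ — T1 → T3 → T2
summary: ordered ✓ | linear ✓ | affine ✓ | relevant ✓ | unrestricted ✓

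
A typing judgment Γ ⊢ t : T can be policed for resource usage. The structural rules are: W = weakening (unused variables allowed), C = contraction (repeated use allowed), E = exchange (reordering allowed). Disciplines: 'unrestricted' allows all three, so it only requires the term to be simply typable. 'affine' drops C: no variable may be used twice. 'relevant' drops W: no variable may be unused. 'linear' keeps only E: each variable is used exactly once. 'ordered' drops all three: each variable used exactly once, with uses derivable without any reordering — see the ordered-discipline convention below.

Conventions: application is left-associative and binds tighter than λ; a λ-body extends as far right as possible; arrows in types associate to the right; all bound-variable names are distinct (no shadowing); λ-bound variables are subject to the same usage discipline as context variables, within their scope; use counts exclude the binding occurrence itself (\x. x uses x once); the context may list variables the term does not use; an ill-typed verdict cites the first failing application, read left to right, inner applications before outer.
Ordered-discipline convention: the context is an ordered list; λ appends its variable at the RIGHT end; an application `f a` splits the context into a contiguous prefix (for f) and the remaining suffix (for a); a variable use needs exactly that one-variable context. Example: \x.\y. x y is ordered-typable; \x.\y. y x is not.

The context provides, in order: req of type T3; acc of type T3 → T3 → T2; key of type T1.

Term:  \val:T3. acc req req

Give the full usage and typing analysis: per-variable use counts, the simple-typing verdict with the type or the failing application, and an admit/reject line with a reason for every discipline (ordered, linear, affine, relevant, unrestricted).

variable uses: req: 2; acc: 1; key: 0; val [bound]: 0
use order (left to right): acc, req, req
typing: the term checks, with type T3 → T2
ordered: ✗, uses contraction: req ×2; key, val never used (weakening)
linear: ✗, uses contraction: req ×2; key, val never used (weakening)
affine: ✗, uses contraction: req ×2
relevant: ✗, key, val never used (weakening)
unrestricted: ✓, type-checks (T3 → T2) and nothing is barred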